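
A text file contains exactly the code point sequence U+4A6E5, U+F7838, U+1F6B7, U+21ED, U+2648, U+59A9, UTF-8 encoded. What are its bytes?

F1 8A 9B A5 F3 B7 A0 B8 F0 9F 9A B7 E2 87 AD E2 99 88 E5 A6 A9

U+4A6E5: 4-byte form → F1 8A 9B A5.
U+F7838: 4-byte form → F3 B7 A0 B8.
U+1F6B7: 4-byte form → F0 9F 9A B7.
U+21ED: 3-byte form → E2 87 AD.
U+2648: 3-byte form → E2 99 88.
U+59A9: 3-byte form → E5 A6 A9.
Concatenated (21 bytes): F1 8A 9B A5 F3 B7 A0 B8 F0 9F 9A B7 E2 87 AD E2 99 88 E5 A6 A9.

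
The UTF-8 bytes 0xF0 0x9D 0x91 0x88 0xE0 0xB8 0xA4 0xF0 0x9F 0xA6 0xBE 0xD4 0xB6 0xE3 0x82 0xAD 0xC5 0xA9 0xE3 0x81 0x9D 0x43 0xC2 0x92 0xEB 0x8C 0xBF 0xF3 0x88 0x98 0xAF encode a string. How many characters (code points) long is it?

11

Byte at offset 0: 0xF0 = 11110000 → 4-byte char (#1). Advance 4.
Byte at offset 4: 0xE0 = 11100000 → 3-byte char (#2). Advance 3.
Byte at offset 7: 0xF0 = 11110000 → 4-byte char (#3). Advance 4.
Byte at offset 11: 0xD4 = 11010100 → 2-byte char (#4). Advance 2.
Byte at offset 13: 0xE3 = 11100011 → 3-byte char (#5). Advance 3.
Byte at offset 16: 0xC5 = 11000101 → 2-byte char (#6). Advance 2.
Byte at offset 18: 0xE3 = 11100011 → 3-byte char (#7). Advance 3.
Byte at offset 21: 0x43 = 01000011 → 1-byte char (#8). Advance 1.
Byte at offset 22: 0xC2 = 11000010 → 2-byte char (#9). Advance 2.
Byte at offset 24: 0xEB = 11101011 → 3-byte char (#10). Advance 3.
Byte at offset 27: 0xF3 = 11110011 → 4-byte char (#11). Advance 4.
Reached end at offset 31 after 11 code points.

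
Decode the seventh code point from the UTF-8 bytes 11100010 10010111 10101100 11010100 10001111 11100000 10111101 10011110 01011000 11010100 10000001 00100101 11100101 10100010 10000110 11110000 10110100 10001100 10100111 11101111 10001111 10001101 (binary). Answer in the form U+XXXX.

U+5886

Offset 0: leading byte 0xE2 = 11100010 → 3-byte char #1 = E2 97 AC.
Offset 3: leading byte 0xD4 = 11010100 → 2-byte char #2 = D4 8F.
Offset 5: leading byte 0xE0 = 11100000 → 3-byte char #3 = E0 BD 9E.
Offset 8: leading byte 0x58 = 01011000 → 1-byte char #4 = 58.
Offset 9: leading byte 0xD4 = 11010100 → 2-byte char #5 = D4 81.
Offset 11: leading byte 0x25 = 00100101 → 1-byte char #6 = 25.
Offset 12: leading byte 0xE5 = 11100101 → 3-byte char #7 = E5 A2 86.
Leading byte 0xE5 = 11100101 matches 1110xxxx → 3-byte sequence.
Byte 1: 0xE5 = 11100101, payload 0101 (4 bits).
Byte 2: 0xA2 = 10100010 (10xxxxxx ✓), payload 100010.
Byte 3: 0x86 = 10000110 (10xxxxxx ✓), payload 000110.
Concatenate: 0101100010000110 = 0x5886 (16 bits → U+5886).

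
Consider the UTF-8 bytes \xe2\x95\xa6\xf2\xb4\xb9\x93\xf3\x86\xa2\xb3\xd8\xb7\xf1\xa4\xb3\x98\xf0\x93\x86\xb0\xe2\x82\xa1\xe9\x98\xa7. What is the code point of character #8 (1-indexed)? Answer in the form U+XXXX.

Offset 0: leading byte 0xE2 = 11100010 → 3-byte char #1 = E2 95 A6.
Offset 3: leading byte 0xF2 = 11110010 → 4-byte char #2 = F2 B4 B9 93.
Offset 7: leading byte 0xF3 = 11110011 → 4-byte char #3 = F3 86 A2 B3.
Offset 11: leading byte 0xD8 = 11011000 → 2-byte char #4 = D8 B7.
Offset 13: leading byte 0xF1 = 11110001 → 4-byte char #5 = F1 A4 B3 98.
Offset 17: leading byte 0xF0 = 11110000 → 4-byte char #6 = F0 93 86 B0.
Offset 21: leading byte 0xE2 = 11100010 → 3-byte char #7 = E2 82 A1.
Offset 24: leading byte 0xE9 = 11101001 → 3-byte char #8 = E9 98 A7.
Leading byte 0xE9 = 11101001 matches 1110xxxx → 3-byte sequence.
Byte 1: 0xE9 = 11101001, payload 1001 (4 bits).
Byte 2: 0x98 = 10011000 (10xxxxxx ✓), payload 011000.
Byte 3: 0xA7 = 10100111 (10xxxxxx ✓), payload 100111.
Concatenate: 1001011000100111 = 0x9627 (16 bits → U+9627).

U+9627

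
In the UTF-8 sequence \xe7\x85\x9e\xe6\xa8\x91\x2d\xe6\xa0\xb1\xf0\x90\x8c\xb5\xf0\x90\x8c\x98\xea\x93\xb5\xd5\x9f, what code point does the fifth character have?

U+10335

Offset 0: leading byte 0xE7 = 11100111 → 3-byte char #1 = E7 85 9E.
Offset 3: leading byte 0xE6 = 11100110 → 3-byte char #2 = E6 A8 91.
Offset 6: leading byte 0x2D = 00101101 → 1-byte char #3 = 2D.
Offset 7: leading byte 0xE6 = 11100110 → 3-byte char #4 = E6 A0 B1.
Offset 10: leading byte 0xF0 = 11110000 → 4-byte char #5 = F0 90 8C B5.
Leading byte 0xF0 = 11110000 matches 11110xxx → 4-byte sequence.
Byte 1: 0xF0 = 11110000, payload 000 (3 bits).
Byte 2: 0x90 = 10010000 (10xxxxxx ✓), payload 010000.
Byte 3: 0x8C = 10001100 (10xxxxxx ✓), payload 001100.
Byte 4: 0xB5 = 10110101 (10xxxxxx ✓), payload 110101.
Concatenate: 000010000001100110101 = 0x10335 (21 bits → U+10335).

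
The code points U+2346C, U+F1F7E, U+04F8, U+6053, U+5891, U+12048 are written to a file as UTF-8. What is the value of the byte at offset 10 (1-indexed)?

0xB8

1-indexed offset 10 is 0-indexed offset 9.
U+2346C → 4-byte form F0 A3 91 AC at offsets 0–3.
U+F1F7E → 4-byte form F3 B1 BD BE at offsets 4–7.
U+04F8 → 2-byte form D3 B8 at offsets 8–9.
Offset 9 falls in char 3's range; it's byte 2 of D3 B8 = 0xB8.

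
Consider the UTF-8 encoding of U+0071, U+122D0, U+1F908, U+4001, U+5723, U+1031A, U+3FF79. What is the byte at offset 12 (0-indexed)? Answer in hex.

0xE5

U+0071 → 1-byte form 71 at offsets 0–0.
U+122D0 → 4-byte form F0 92 8B 90 at offsets 1–4.
U+1F908 → 4-byte form F0 9F A4 88 at offsets 5–8.
U+4001 → 3-byte form E4 80 81 at offsets 9–11.
U+5723 → 3-byte form E5 9C A3 at offsets 12–14.
Offset 12 falls in char 5's range; it's byte 1 of E5 9C A3 = 0xE5.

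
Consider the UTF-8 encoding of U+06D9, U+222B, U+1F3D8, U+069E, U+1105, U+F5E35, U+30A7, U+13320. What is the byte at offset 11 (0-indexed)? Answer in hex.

0xE1

U+06D9 → 2-byte form DB 99 at offsets 0–1.
U+222B → 3-byte form E2 88 AB at offsets 2–4.
U+1F3D8 → 4-byte form F0 9F 8F 98 at offsets 5–8.
U+069E → 2-byte form DA 9E at offsets 9–10.
U+1105 → 3-byte form E1 84 85 at offsets 11–13.
Offset 11 falls in char 5's range; it's byte 1 of E1 84 85 = 0xE1.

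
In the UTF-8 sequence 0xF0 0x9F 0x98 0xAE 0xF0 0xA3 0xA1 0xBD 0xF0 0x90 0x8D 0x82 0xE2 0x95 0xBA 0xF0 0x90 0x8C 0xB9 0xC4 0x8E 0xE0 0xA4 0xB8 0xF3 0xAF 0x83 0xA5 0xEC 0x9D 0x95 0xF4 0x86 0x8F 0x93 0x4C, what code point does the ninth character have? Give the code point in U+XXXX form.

Offset 0: leading byte 0xF0 = 11110000 → 4-byte char #1 = F0 9F 98 AE.
Offset 4: leading byte 0xF0 = 11110000 → 4-byte char #2 = F0 A3 A1 BD.
Offset 8: leading byte 0xF0 = 11110000 → 4-byte char #3 = F0 90 8D 82.
Offset 12: leading byte 0xE2 = 11100010 → 3-byte char #4 = E2 95 BA.
Offset 15: leading byte 0xF0 = 11110000 → 4-byte char #5 = F0 90 8C B9.
Offset 19: leading byte 0xC4 = 11000100 → 2-byte char #6 = C4 8E.
Offset 21: leading byte 0xE0 = 11100000 → 3-byte char #7 = E0 A4 B8.
Offset 24: leading byte 0xF3 = 11110011 → 4-byte char #8 = F3 AF 83 A5.
Offset 28: leading byte 0xEC = 11101100 → 3-byte char #9 = EC 9D 95.
Leading byte 0xEC = 11101100 matches 1110xxxx → 3-byte sequence.
Byte 1: 0xEC = 11101100, payload 1100 (4 bits).
Byte 2: 0x9D = 10011101 (10xxxxxx ✓), payload 011101.
Byte 3: 0x95 = 10010101 (10xxxxxx ✓), payload 010101.
Concatenate: 1100011101010101 = 0xC755 (16 bits → U+C755).

U+C755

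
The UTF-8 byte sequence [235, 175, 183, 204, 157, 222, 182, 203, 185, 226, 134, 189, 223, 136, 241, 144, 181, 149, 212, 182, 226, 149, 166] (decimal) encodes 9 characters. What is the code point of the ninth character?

Offset 0: leading byte 0xEB = 11101011 → 3-byte char #1 = EB AF B7.
Offset 3: leading byte 0xCC = 11001100 → 2-byte char #2 = CC 9D.
Offset 5: leading byte 0xDE = 11011110 → 2-byte char #3 = DE B6.
Offset 7: leading byte 0xCB = 11001011 → 2-byte char #4 = CB B9.
Offset 9: leading byte 0xE2 = 11100010 → 3-byte char #5 = E2 86 BD.
Offset 12: leading byte 0xDF = 11011111 → 2-byte char #6 = DF 88.
Offset 14: leading byte 0xF1 = 11110001 → 4-byte char #7 = F1 90 B5 95.
Offset 18: leading byte 0xD4 = 11010100 → 2-byte char #8 = D4 B6.
Offset 20: leading byte 0xE2 = 11100010 → 3-byte char #9 = E2 95 A6.
Leading byte 0xE2 = 11100010 matches 1110xxxx → 3-byte sequence.
Byte 1: 0xE2 = 11100010, payload 0010 (4 bits).
Byte 2: 0x95 = 10010101 (10xxxxxx ✓), payload 010101.
Byte 3: 0xA6 = 10100110 (10xxxxxx ✓), payload 100110.
Concatenate: 0010010101100110 = 0x2566 (16 bits → U+2566).

U+2566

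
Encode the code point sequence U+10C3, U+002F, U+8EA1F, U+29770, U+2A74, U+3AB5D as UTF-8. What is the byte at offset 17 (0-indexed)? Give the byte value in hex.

0xAD

U+10C3 → 3-byte form E1 83 83 at offsets 0–2.
U+002F → 1-byte form 2F at offsets 3–3.
U+8EA1F → 4-byte form F2 8E A8 9F at offsets 4–7.
U+29770 → 4-byte form F0 A9 9D B0 at offsets 8–11.
U+2A74 → 3-byte form E2 A9 B4 at offsets 12–14.
U+3AB5D → 4-byte form F0 BA AD 9D at offsets 15–18.
Offset 17 falls in char 6's range; it's byte 3 of F0 BA AD 9D = 0xAD.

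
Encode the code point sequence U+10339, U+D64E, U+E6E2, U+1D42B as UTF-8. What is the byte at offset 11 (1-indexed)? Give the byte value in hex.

1-indexed offset 11 is 0-indexed offset 10.
U+10339 → 4-byte form F0 90 8C B9 at offsets 0–3.
U+D64E → 3-byte form ED 99 8E at offsets 4–6.
U+E6E2 → 3-byte form EE 9B A2 at offsets 7–9.
U+1D42B → 4-byte form F0 9D 90 AB at offsets 10–13.
Offset 10 falls in char 4's range; it's byte 1 of F0 9D 90 AB = 0xF0.

0xF0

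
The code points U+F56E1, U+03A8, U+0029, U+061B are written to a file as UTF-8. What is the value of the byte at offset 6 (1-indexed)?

0xA8

1-indexed offset 6 is 0-indexed offset 5.
U+F56E1 → 4-byte form F3 B5 9B A1 at offsets 0–3.
U+03A8 → 2-byte form CE A8 at offsets 4–5.
Offset 5 falls in char 2's range; it's byte 2 of CE A8 = 0xA8.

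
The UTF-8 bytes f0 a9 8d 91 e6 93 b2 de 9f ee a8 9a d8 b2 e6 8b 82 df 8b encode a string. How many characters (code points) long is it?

7

Byte at offset 0: 0xF0 = 11110000 → 4-byte char (#1). Advance 4.
Byte at offset 4: 0xE6 = 11100110 → 3-byte char (#2). Advance 3.
Byte at offset 7: 0xDE = 11011110 → 2-byte char (#3). Advance 2.
Byte at offset 9: 0xEE = 11101110 → 3-byte char (#4). Advance 3.
Byte at offset 12: 0xD8 = 11011000 → 2-byte char (#5). Advance 2.
Byte at offset 14: 0xE6 = 11100110 → 3-byte char (#6). Advance 3.
Byte at offset 17: 0xDF = 11011111 → 2-byte char (#7). Advance 2.
Reached end at offset 19 after 7 code points.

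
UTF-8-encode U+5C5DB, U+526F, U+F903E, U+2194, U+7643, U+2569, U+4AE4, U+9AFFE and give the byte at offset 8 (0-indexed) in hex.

U+5C5DB → 4-byte form F1 9C 97 9B at offsets 0–3.
U+526F → 3-byte form E5 89 AF at offsets 4–6.
U+F903E → 4-byte form F3 B9 80 BE at offsets 7–10.
Offset 8 falls in char 3's range; it's byte 2 of F3 B9 80 BE = 0xB9.

0xB9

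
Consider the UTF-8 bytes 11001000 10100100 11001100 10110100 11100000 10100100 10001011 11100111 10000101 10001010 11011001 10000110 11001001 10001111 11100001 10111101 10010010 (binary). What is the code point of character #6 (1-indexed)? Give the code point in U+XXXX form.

Offset 0: leading byte 0xC8 = 11001000 → 2-byte char #1 = C8 A4.
Offset 2: leading byte 0xCC = 11001100 → 2-byte char #2 = CC B4.
Offset 4: leading byte 0xE0 = 11100000 → 3-byte char #3 = E0 A4 8B.
Offset 7: leading byte 0xE7 = 11100111 → 3-byte char #4 = E7 85 8A.
Offset 10: leading byte 0xD9 = 11011001 → 2-byte char #5 = D9 86.
Offset 12: leading byte 0xC9 = 11001001 → 2-byte char #6 = C9 8F.
Leading byte 0xC9 = 11001001 matches 110xxxxx → 2-byte sequence.
Byte 1: 0xC9 = 11001001, payload 01001 (5 bits).
Byte 2: 0x8F = 10001111 (10xxxxxx ✓), payload 001111.
Concatenate: 01001001111 = 0x24F (11 bits → U+024F).

U+024F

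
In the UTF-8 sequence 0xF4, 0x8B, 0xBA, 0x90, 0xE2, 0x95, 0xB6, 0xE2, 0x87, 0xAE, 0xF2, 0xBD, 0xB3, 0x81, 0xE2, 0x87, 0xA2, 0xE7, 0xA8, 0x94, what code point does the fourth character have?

Offset 0: leading byte 0xF4 = 11110100 → 4-byte char #1 = F4 8B BA 90.
Offset 4: leading byte 0xE2 = 11100010 → 3-byte char #2 = E2 95 B6.
Offset 7: leading byte 0xE2 = 11100010 → 3-byte char #3 = E2 87 AE.
Offset 10: leading byte 0xF2 = 11110010 → 4-byte char #4 = F2 BD B3 81.
Leading byte 0xF2 = 11110010 matches 11110xxx → 4-byte sequence.
Byte 1: 0xF2 = 11110010, payload 010 (3 bits).
Byte 2: 0xBD = 10111101 (10xxxxxx ✓), payload 111101.
Byte 3: 0xB3 = 10110011 (10xxxxxx ✓), payload 110011.
Byte 4: 0x81 = 10000001 (10xxxxxx ✓), payload 000001.
Concatenate: 010111101110011000001 = 0xBDCC1 (21 bits → U+BDCC1).

U+BDCC1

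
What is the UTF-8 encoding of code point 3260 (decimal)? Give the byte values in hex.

U+0CBC = 0xCBC = 3260 decimal. In range U+0800–U+FFFF → 3-byte form: 1110xxxx 10xxxxxx 10xxxxxx.
Binary (16 bits): 0000110010111100.
Split 4+6+6: 0000 | 110010 | 111100.
Byte 1: 11100000 = 0xE0.
Byte 2: 10110010 = 0xB2.
Byte 3: 10111100 = 0xBC.

E0 B2 BC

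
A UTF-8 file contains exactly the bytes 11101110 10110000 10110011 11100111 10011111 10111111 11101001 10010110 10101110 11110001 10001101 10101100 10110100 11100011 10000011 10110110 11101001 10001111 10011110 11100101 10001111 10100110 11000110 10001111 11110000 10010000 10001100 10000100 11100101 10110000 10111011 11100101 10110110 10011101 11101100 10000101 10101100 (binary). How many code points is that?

12

Byte at offset 0: 0xEE = 11101110 → 3-byte char (#1). Advance 3.
Byte at offset 3: 0xE7 = 11100111 → 3-byte char (#2). Advance 3.
Byte at offset 6: 0xE9 = 11101001 → 3-byte char (#3). Advance 3.
Byte at offset 9: 0xF1 = 11110001 → 4-byte char (#4). Advance 4.
Byte at offset 13: 0xE3 = 11100011 → 3-byte char (#5). Advance 3.
Byte at offset 16: 0xE9 = 11101001 → 3-byte char (#6). Advance 3.
Byte at offset 19: 0xE5 = 11100101 → 3-byte char (#7). Advance 3.
Byte at offset 22: 0xC6 = 11000110 → 2-byte char (#8). Advance 2.
Byte at offset 24: 0xF0 = 11110000 → 4-byte char (#9). Advance 4.
Byte at offset 28: 0xE5 = 11100101 → 3-byte char (#10). Advance 3.
Byte at offset 31: 0xE5 = 11100101 → 3-byte char (#11). Advance 3.
Byte at offset 34: 0xEC = 11101100 → 3-byte char (#12). Advance 3.
Reached end at offset 37 after 12 code points.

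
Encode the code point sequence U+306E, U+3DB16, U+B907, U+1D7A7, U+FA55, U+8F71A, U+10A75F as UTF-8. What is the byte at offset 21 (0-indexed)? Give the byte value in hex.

U+306E → 3-byte form E3 81 AE at offsets 0–2.
U+3DB16 → 4-byte form F0 BD AC 96 at offsets 3–6.
U+B907 → 3-byte form EB A4 87 at offsets 7–9.
U+1D7A7 → 4-byte form F0 9D 9E A7 at offsets 10–13.
U+FA55 → 3-byte form EF A9 95 at offsets 14–16.
U+8F71A → 4-byte form F2 8F 9C 9A at offsets 17–20.
U+10A75F → 4-byte form F4 8A 9D 9F at offsets 21–24.
Offset 21 falls in char 7's range; it's byte 1 of F4 8A 9D 9F = 0xF4.

0xF4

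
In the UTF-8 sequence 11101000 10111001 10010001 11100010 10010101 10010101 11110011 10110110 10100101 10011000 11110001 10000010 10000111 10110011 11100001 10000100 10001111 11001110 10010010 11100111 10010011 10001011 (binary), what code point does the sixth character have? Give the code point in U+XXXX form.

U+0392

Offset 0: leading byte 0xE8 = 11101000 → 3-byte char #1 = E8 B9 91.
Offset 3: leading byte 0xE2 = 11100010 → 3-byte char #2 = E2 95 95.
Offset 6: leading byte 0xF3 = 11110011 → 4-byte char #3 = F3 B6 A5 98.
Offset 10: leading byte 0xF1 = 11110001 → 4-byte char #4 = F1 82 87 B3.
Offset 14: leading byte 0xE1 = 11100001 → 3-byte char #5 = E1 84 8F.
Offset 17: leading byte 0xCE = 11001110 → 2-byte char #6 = CE 92.
Leading byte 0xCE = 11001110 matches 110xxxxx → 2-byte sequence.
Byte 1: 0xCE = 11001110, payload 01110 (5 bits).
Byte 2: 0x92 = 10010010 (10xxxxxx ✓), payload 010010.
Concatenate: 01110010010 = 0x392 (11 bits → U+0392).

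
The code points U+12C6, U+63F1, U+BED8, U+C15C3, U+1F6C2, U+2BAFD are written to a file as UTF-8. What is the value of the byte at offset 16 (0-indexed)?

0x82

U+12C6 → 3-byte form E1 8B 86 at offsets 0–2.
U+63F1 → 3-byte form E6 8F B1 at offsets 3–5.
U+BED8 → 3-byte form EB BB 98 at offsets 6–8.
U+C15C3 → 4-byte form F3 81 97 83 at offsets 9–12.
U+1F6C2 → 4-byte form F0 9F 9B 82 at offsets 13–16.
Offset 16 falls in char 5's range; it's byte 4 of F0 9F 9B 82 = 0x82.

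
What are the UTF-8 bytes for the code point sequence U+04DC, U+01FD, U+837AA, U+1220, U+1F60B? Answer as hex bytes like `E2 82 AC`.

D3 9C C7 BD F2 83 9E AA E1 88 A0 F0 9F 98 8B

U+04DC: 2-byte form → D3 9C.
U+01FD: 2-byte form → C7 BD.
U+837AA: 4-byte form → F2 83 9E AA.
U+1220: 3-byte form → E1 88 A0.
U+1F60B: 4-byte form → F0 9F 98 8B.
Concatenated (15 bytes): D3 9C C7 BD F2 83 9E AA E1 88 A0 F0 9F 98 8B.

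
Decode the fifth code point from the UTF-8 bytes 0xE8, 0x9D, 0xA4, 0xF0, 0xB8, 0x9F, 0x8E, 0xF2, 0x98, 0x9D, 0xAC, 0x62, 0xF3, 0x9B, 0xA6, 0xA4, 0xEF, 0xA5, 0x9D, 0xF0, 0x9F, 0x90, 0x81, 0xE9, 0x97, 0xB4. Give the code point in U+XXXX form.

U+DB9A4

Offset 0: leading byte 0xE8 = 11101000 → 3-byte char #1 = E8 9D A4.
Offset 3: leading byte 0xF0 = 11110000 → 4-byte char #2 = F0 B8 9F 8E.
Offset 7: leading byte 0xF2 = 11110010 → 4-byte char #3 = F2 98 9D AC.
Offset 11: leading byte 0x62 = 01100010 → 1-byte char #4 = 62.
Offset 12: leading byte 0xF3 = 11110011 → 4-byte char #5 = F3 9B A6 A4.
Leading byte 0xF3 = 11110011 matches 11110xxx → 4-byte sequence.
Byte 1: 0xF3 = 11110011, payload 011 (3 bits).
Byte 2: 0x9B = 10011011 (10xxxxxx ✓), payload 011011.
Byte 3: 0xA6 = 10100110 (10xxxxxx ✓), payload 100110.
Byte 4: 0xA4 = 10100100 (10xxxxxx ✓), payload 100100.
Concatenate: 011011011100110100100 = 0xDB9A4 (21 bits → U+DB9A4).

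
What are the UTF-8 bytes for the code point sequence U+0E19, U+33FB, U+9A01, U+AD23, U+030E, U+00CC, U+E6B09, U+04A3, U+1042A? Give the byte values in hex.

U+0E19: 3-byte form → E0 B8 99.
U+33FB: 3-byte form → E3 8F BB.
U+9A01: 3-byte form → E9 A8 81.
U+AD23: 3-byte form → EA B4 A3.
U+030E: 2-byte form → CC 8E.
U+00CC: 2-byte form → C3 8C.
U+E6B09: 4-byte form → F3 A6 AC 89.
U+04A3: 2-byte form → D2 A3.
U+1042A: 4-byte form → F0 90 90 AA.
Concatenated (26 bytes): E0 B8 99 E3 8F BB E9 A8 81 EA B4 A3 CC 8E C3 8C F3 A6 AC 89 D2 A3 F0 90 90 AA.

E0 B8 99 E3 8F BB E9 A8 81 EA B4 A3 CC 8E C3 8C F3 A6 AC 89 D2 A3 F0 90 90 AA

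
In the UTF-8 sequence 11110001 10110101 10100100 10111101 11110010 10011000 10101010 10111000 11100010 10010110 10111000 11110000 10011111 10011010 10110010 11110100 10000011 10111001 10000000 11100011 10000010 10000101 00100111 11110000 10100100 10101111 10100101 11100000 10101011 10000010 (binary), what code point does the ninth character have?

U+0AC2

Offset 0: leading byte 0xF1 = 11110001 → 4-byte char #1 = F1 B5 A4 BD.
Offset 4: leading byte 0xF2 = 11110010 → 4-byte char #2 = F2 98 AA B8.
Offset 8: leading byte 0xE2 = 11100010 → 3-byte char #3 = E2 96 B8.
Offset 11: leading byte 0xF0 = 11110000 → 4-byte char #4 = F0 9F 9A B2.
Offset 15: leading byte 0xF4 = 11110100 → 4-byte char #5 = F4 83 B9 80.
Offset 19: leading byte 0xE3 = 11100011 → 3-byte char #6 = E3 82 85.
Offset 22: leading byte 0x27 = 00100111 → 1-byte char #7 = 27.
Offset 23: leading byte 0xF0 = 11110000 → 4-byte char #8 = F0 A4 AF A5.
Offset 27: leading byte 0xE0 = 11100000 → 3-byte char #9 = E0 AB 82.
Leading byte 0xE0 = 11100000 matches 1110xxxx → 3-byte sequence.
Byte 1: 0xE0 = 11100000, payload 0000 (4 bits).
Byte 2: 0xAB = 10101011 (10xxxxxx ✓), payload 101011.
Byte 3: 0x82 = 10000010 (10xxxxxx ✓), payload 000010.
Concatenate: 0000101011000010 = 0xAC2 (16 bits → U+0AC2).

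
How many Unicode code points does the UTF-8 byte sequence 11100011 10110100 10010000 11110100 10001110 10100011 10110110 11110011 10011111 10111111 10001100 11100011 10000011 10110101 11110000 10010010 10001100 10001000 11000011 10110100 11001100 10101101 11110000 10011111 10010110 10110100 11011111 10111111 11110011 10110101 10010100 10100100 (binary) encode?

10

Byte at offset 0: 0xE3 = 11100011 → 3-byte char (#1). Advance 3.
Byte at offset 3: 0xF4 = 11110100 → 4-byte char (#2). Advance 4.
Byte at offset 7: 0xF3 = 11110011 → 4-byte char (#3). Advance 4.
Byte at offset 11: 0xE3 = 11100011 → 3-byte char (#4). Advance 3.
Byte at offset 14: 0xF0 = 11110000 → 4-byte char (#5). Advance 4.
Byte at offset 18: 0xC3 = 11000011 → 2-byte char (#6). Advance 2.
Byte at offset 20: 0xCC = 11001100 → 2-byte char (#7). Advance 2.
Byte at offset 22: 0xF0 = 11110000 → 4-byte char (#8). Advance 4.
Byte at offset 26: 0xDF = 11011111 → 2-byte char (#9). Advance 2.
Byte at offset 28: 0xF3 = 11110011 → 4-byte char (#10). Advance 4.
Reached end at offset 32 after 10 code points.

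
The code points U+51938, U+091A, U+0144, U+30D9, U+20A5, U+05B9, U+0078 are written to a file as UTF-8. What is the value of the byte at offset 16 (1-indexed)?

1-indexed offset 16 is 0-indexed offset 15.
U+51938 → 4-byte form F1 91 A4 B8 at offsets 0–3.
U+091A → 3-byte form E0 A4 9A at offsets 4–6.
U+0144 → 2-byte form C5 84 at offsets 7–8.
U+30D9 → 3-byte form E3 83 99 at offsets 9–11.
U+20A5 → 3-byte form E2 82 A5 at offsets 12–14.
U+05B9 → 2-byte form D6 B9 at offsets 15–16.
Offset 15 falls in char 6's range; it's byte 1 of D6 B9 = 0xD6.

0xD6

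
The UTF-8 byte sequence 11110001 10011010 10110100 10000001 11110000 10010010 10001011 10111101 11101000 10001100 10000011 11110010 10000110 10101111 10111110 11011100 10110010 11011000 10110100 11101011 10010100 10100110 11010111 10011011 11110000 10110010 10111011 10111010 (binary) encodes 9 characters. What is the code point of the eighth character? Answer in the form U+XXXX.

Offset 0: leading byte 0xF1 = 11110001 → 4-byte char #1 = F1 9A B4 81.
Offset 4: leading byte 0xF0 = 11110000 → 4-byte char #2 = F0 92 8B BD.
Offset 8: leading byte 0xE8 = 11101000 → 3-byte char #3 = E8 8C 83.
Offset 11: leading byte 0xF2 = 11110010 → 4-byte char #4 = F2 86 AF BE.
Offset 15: leading byte 0xDC = 11011100 → 2-byte char #5 = DC B2.
Offset 17: leading byte 0xD8 = 11011000 → 2-byte char #6 = D8 B4.
Offset 19: leading byte 0xEB = 11101011 → 3-byte char #7 = EB 94 A6.
Offset 22: leading byte 0xD7 = 11010111 → 2-byte char #8 = D7 9B.
Leading byte 0xD7 = 11010111 matches 110xxxxx → 2-byte sequence.
Byte 1: 0xD7 = 11010111, payload 10111 (5 bits).
Byte 2: 0x9B = 10011011 (10xxxxxx ✓), payload 011011.
Concatenate: 10111011011 = 0x5DB (11 bits → U+05DB).

U+05DB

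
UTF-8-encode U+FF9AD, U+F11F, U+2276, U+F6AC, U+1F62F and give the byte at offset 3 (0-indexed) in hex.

U+FF9AD → 4-byte form F3 BF A6 AD at offsets 0–3.
Offset 3 falls in char 1's range; it's byte 4 of F3 BF A6 AD = 0xAD.

0xAD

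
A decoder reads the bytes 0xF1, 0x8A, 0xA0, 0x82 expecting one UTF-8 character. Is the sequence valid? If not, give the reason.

Leading byte 0xF1 = 11110001 → 4-byte form.
Continuation bytes 0x8A=10001010, 0xA0=10100000, 0x82=10000010 all match 10xxxxxx.
Decoded value 0x4A802 is ≥ 0x10000 (shortest form) and not a surrogate.

valid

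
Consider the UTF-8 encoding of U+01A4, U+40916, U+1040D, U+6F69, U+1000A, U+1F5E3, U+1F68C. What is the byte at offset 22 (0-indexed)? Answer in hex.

0x9F

U+01A4 → 2-byte form C6 A4 at offsets 0–1.
U+40916 → 4-byte form F1 80 A4 96 at offsets 2–5.
U+1040D → 4-byte form F0 90 90 8D at offsets 6–9.
U+6F69 → 3-byte form E6 BD A9 at offsets 10–12.
U+1000A → 4-byte form F0 90 80 8A at offsets 13–16.
U+1F5E3 → 4-byte form F0 9F 97 A3 at offsets 17–20.
U+1F68C → 4-byte form F0 9F 9A 8C at offsets 21–24.
Offset 22 falls in char 7's range; it's byte 2 of F0 9F 9A 8C = 0x9F.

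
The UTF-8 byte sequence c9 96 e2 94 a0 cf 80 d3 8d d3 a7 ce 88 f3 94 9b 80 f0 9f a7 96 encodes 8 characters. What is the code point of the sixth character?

Offset 0: leading byte 0xC9 = 11001001 → 2-byte char #1 = C9 96.
Offset 2: leading byte 0xE2 = 11100010 → 3-byte char #2 = E2 94 A0.
Offset 5: leading byte 0xCF = 11001111 → 2-byte char #3 = CF 80.
Offset 7: leading byte 0xD3 = 11010011 → 2-byte char #4 = D3 8D.
Offset 9: leading byte 0xD3 = 11010011 → 2-byte char #5 = D3 A7.
Offset 11: leading byte 0xCE = 11001110 → 2-byte char #6 = CE 88.
Leading byte 0xCE = 11001110 matches 110xxxxx → 2-byte sequence.
Byte 1: 0xCE = 11001110, payload 01110 (5 bits).
Byte 2: 0x88 = 10001000 (10xxxxxx ✓), payload 001000.
Concatenate: 01110001000 = 0x388 (11 bits → U+0388).

U+0388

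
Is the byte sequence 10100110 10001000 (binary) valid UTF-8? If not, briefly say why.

Byte 0xA6 = 10100110 has the form 10xxxxxx — a continuation byte — but there is no preceding leading byte.

invalid (continuation byte with no leading byte)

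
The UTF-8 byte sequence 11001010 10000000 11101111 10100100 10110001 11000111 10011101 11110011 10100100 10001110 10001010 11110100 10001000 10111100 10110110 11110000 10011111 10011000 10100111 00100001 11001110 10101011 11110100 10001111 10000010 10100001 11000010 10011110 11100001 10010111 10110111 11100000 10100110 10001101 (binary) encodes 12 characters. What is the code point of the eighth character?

U+03AB

Offset 0: leading byte 0xCA = 11001010 → 2-byte char #1 = CA 80.
Offset 2: leading byte 0xEF = 11101111 → 3-byte char #2 = EF A4 B1.
Offset 5: leading byte 0xC7 = 11000111 → 2-byte char #3 = C7 9D.
Offset 7: leading byte 0xF3 = 11110011 → 4-byte char #4 = F3 A4 8E 8A.
Offset 11: leading byte 0xF4 = 11110100 → 4-byte char #5 = F4 88 BC B6.
Offset 15: leading byte 0xF0 = 11110000 → 4-byte char #6 = F0 9F 98 A7.
Offset 19: leading byte 0x21 = 00100001 → 1-byte char #7 = 21.
Offset 20: leading byte 0xCE = 11001110 → 2-byte char #8 = CE AB.
Leading byte 0xCE = 11001110 matches 110xxxxx → 2-byte sequence.
Byte 1: 0xCE = 11001110, payload 01110 (5 bits).
Byte 2: 0xAB = 10101011 (10xxxxxx ✓), payload 101011.
Concatenate: 01110101011 = 0x3AB (11 bits → U+03AB).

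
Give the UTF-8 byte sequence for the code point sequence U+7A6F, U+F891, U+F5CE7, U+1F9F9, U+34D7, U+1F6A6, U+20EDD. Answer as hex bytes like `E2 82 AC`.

U+7A6F: 3-byte form → E7 A9 AF.
U+F891: 3-byte form → EF A2 91.
U+F5CE7: 4-byte form → F3 B5 B3 A7.
U+1F9F9: 4-byte form → F0 9F A7 B9.
U+34D7: 3-byte form → E3 93 97.
U+1F6A6: 4-byte form → F0 9F 9A A6.
U+20EDD: 4-byte form → F0 A0 BB 9D.
Concatenated (25 bytes): E7 A9 AF EF A2 91 F3 B5 B3 A7 F0 9F A7 B9 E3 93 97 F0 9F 9A A6 F0 A0 BB 9D.

E7 A9 AF EF A2 91 F3 B5 B3 A7 F0 9F A7 B9 E3 93 97 F0 9F 9A A6 F0 A0 BB 9D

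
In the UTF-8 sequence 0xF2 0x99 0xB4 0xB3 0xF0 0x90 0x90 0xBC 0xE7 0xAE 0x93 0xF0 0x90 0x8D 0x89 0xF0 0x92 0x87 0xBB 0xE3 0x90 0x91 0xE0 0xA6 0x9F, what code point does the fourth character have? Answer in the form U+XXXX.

Offset 0: leading byte 0xF2 = 11110010 → 4-byte char #1 = F2 99 B4 B3.
Offset 4: leading byte 0xF0 = 11110000 → 4-byte char #2 = F0 90 90 BC.
Offset 8: leading byte 0xE7 = 11100111 → 3-byte char #3 = E7 AE 93.
Offset 11: leading byte 0xF0 = 11110000 → 4-byte char #4 = F0 90 8D 89.
Leading byte 0xF0 = 11110000 matches 11110xxx → 4-byte sequence.
Byte 1: 0xF0 = 11110000, payload 000 (3 bits).
Byte 2: 0x90 = 10010000 (10xxxxxx ✓), payload 010000.
Byte 3: 0x8D = 10001101 (10xxxxxx ✓), payload 001101.
Byte 4: 0x89 = 10001001 (10xxxxxx ✓), payload 001001.
Concatenate: 000010000001101001001 = 0x10349 (21 bits → U+10349).

U+10349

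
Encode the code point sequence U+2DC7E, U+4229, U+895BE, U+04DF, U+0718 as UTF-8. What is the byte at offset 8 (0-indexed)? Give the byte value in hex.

U+2DC7E → 4-byte form F0 AD B1 BE at offsets 0–3.
U+4229 → 3-byte form E4 88 A9 at offsets 4–6.
U+895BE → 4-byte form F2 89 96 BE at offsets 7–10.
Offset 8 falls in char 3's range; it's byte 2 of F2 89 96 BE = 0x89.

0x89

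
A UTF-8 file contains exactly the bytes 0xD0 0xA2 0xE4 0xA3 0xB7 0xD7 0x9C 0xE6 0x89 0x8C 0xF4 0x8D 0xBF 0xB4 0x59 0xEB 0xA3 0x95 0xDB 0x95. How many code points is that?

8

Byte at offset 0: 0xD0 = 11010000 → 2-byte char (#1). Advance 2.
Byte at offset 2: 0xE4 = 11100100 → 3-byte char (#2). Advance 3.
Byte at offset 5: 0xD7 = 11010111 → 2-byte char (#3). Advance 2.
Byte at offset 7: 0xE6 = 11100110 → 3-byte char (#4). Advance 3.
Byte at offset 10: 0xF4 = 11110100 → 4-byte char (#5). Advance 4.
Byte at offset 14: 0x59 = 01011001 → 1-byte char (#6). Advance 1.
Byte at offset 15: 0xEB = 11101011 → 3-byte char (#7). Advance 3.
Byte at offset 18: 0xDB = 11011011 → 2-byte char (#8). Advance 2.
Reached end at offset 20 after 8 code points.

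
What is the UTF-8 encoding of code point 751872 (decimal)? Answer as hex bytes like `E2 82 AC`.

F2 B7 A4 80

U+B7900 = 0xB7900 = 751872 decimal. In range U+10000–U+10FFFF → 4-byte form: 11110xxx 10xxxxxx 10xxxxxx 10xxxxxx.
Binary (21 bits): 010110111100100000000.
Split 3+6+6+6: 010 | 110111 | 100100 | 000000.
Byte 1: 11110010 = 0xF2.
Byte 2: 10110111 = 0xB7.
Byte 3: 10100100 = 0xA4.
Byte 4: 10000000 = 0x80.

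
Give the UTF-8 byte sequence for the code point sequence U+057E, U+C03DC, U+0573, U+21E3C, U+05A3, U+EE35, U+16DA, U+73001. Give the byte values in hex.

D5 BE F3 80 8F 9C D5 B3 F0 A1 B8 BC D6 A3 EE B8 B5 E1 9B 9A F1 B3 80 81

U+057E: 2-byte form → D5 BE.
U+C03DC: 4-byte form → F3 80 8F 9C.
U+0573: 2-byte form → D5 B3.
U+21E3C: 4-byte form → F0 A1 B8 BC.
U+05A3: 2-byte form → D6 A3.
U+EE35: 3-byte form → EE B8 B5.
U+16DA: 3-byte form → E1 9B 9A.
U+73001: 4-byte form → F1 B3 80 81.
Concatenated (24 bytes): D5 BE F3 80 8F 9C D5 B3 F0 A1 B8 BC D6 A3 EE B8 B5 E1 9B 9A F1 B3 80 81.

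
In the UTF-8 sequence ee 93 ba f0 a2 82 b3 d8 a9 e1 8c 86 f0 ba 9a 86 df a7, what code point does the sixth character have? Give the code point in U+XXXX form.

Offset 0: leading byte 0xEE = 11101110 → 3-byte char #1 = EE 93 BA.
Offset 3: leading byte 0xF0 = 11110000 → 4-byte char #2 = F0 A2 82 B3.
Offset 7: leading byte 0xD8 = 11011000 → 2-byte char #3 = D8 A9.
Offset 9: leading byte 0xE1 = 11100001 → 3-byte char #4 = E1 8C 86.
Offset 12: leading byte 0xF0 = 11110000 → 4-byte char #5 = F0 BA 9A 86.
Offset 16: leading byte 0xDF = 11011111 → 2-byte char #6 = DF A7.
Leading byte 0xDF = 11011111 matches 110xxxxx → 2-byte sequence.
Byte 1: 0xDF = 11011111, payload 11111 (5 bits).
Byte 2: 0xA7 = 10100111 (10xxxxxx ✓), payload 100111.
Concatenate: 11111100111 = 0x7E7 (11 bits → U+07E7).

U+07E7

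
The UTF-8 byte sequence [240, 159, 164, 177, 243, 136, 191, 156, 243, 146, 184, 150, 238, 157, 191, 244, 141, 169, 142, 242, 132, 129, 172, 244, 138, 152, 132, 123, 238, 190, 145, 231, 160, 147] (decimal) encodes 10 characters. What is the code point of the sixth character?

Offset 0: leading byte 0xF0 = 11110000 → 4-byte char #1 = F0 9F A4 B1.
Offset 4: leading byte 0xF3 = 11110011 → 4-byte char #2 = F3 88 BF 9C.
Offset 8: leading byte 0xF3 = 11110011 → 4-byte char #3 = F3 92 B8 96.
Offset 12: leading byte 0xEE = 11101110 → 3-byte char #4 = EE 9D BF.
Offset 15: leading byte 0xF4 = 11110100 → 4-byte char #5 = F4 8D A9 8E.
Offset 19: leading byte 0xF2 = 11110010 → 4-byte char #6 = F2 84 81 AC.
Leading byte 0xF2 = 11110010 matches 11110xxx → 4-byte sequence.
Byte 1: 0xF2 = 11110010, payload 010 (3 bits).
Byte 2: 0x84 = 10000100 (10xxxxxx ✓), payload 000100.
Byte 3: 0x81 = 10000001 (10xxxxxx ✓), payload 000001.
Byte 4: 0xAC = 10101100 (10xxxxxx ✓), payload 101100.
Concatenate: 010000100000001101100 = 0x8406C (21 bits → U+8406C).

U+8406C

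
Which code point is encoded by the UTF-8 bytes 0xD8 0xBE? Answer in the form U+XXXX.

Leading byte 0xD8 = 11011000 matches 110xxxxx → 2-byte sequence.
Byte 1: 0xD8 = 11011000, payload 11000 (5 bits).
Byte 2: 0xBE = 10111110 (10xxxxxx ✓), payload 111110.
Concatenate: 11000111110 = 0x63E (11 bits → U+063E).

U+063E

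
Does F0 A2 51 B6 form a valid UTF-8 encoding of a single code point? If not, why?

invalid (non-continuation byte where continuation expected)

Leading byte 0xF0 = 11110000 → 4-byte form.
Byte 3 is 0x51 = 01010001, which is not 10xxxxxx — expected a continuation byte.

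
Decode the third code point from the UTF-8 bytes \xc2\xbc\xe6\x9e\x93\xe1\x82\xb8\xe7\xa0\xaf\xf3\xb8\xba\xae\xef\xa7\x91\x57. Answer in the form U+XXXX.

Offset 0: leading byte 0xC2 = 11000010 → 2-byte char #1 = C2 BC.
Offset 2: leading byte 0xE6 = 11100110 → 3-byte char #2 = E6 9E 93.
Offset 5: leading byte 0xE1 = 11100001 → 3-byte char #3 = E1 82 B8.
Leading byte 0xE1 = 11100001 matches 1110xxxx → 3-byte sequence.
Byte 1: 0xE1 = 11100001, payload 0001 (4 bits).
Byte 2: 0x82 = 10000010 (10xxxxxx ✓), payload 000010.
Byte 3: 0xB8 = 10111000 (10xxxxxx ✓), payload 111000.
Concatenate: 0001000010111000 = 0x10B8 (16 bits → U+10B8).

U+10B8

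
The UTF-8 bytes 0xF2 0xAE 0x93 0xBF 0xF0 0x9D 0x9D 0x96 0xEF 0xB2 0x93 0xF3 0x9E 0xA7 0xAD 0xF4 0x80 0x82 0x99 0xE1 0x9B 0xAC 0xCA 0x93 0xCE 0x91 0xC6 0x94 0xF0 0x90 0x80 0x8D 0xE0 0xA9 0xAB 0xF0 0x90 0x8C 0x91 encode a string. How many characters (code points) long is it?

12

Byte at offset 0: 0xF2 = 11110010 → 4-byte char (#1). Advance 4.
Byte at offset 4: 0xF0 = 11110000 → 4-byte char (#2). Advance 4.
Byte at offset 8: 0xEF = 11101111 → 3-byte char (#3). Advance 3.
Byte at offset 11: 0xF3 = 11110011 → 4-byte char (#4). Advance 4.
Byte at offset 15: 0xF4 = 11110100 → 4-byte char (#5). Advance 4.
Byte at offset 19: 0xE1 = 11100001 → 3-byte char (#6). Advance 3.
Byte at offset 22: 0xCA = 11001010 → 2-byte char (#7). Advance 2.
Byte at offset 24: 0xCE = 11001110 → 2-byte char (#8). Advance 2.
Byte at offset 26: 0xC6 = 11000110 → 2-byte char (#9). Advance 2.
Byte at offset 28: 0xF0 = 11110000 → 4-byte char (#10). Advance 4.
Byte at offset 32: 0xE0 = 11100000 → 3-byte char (#11). Advance 3.
Byte at offset 35: 0xF0 = 11110000 → 4-byte char (#12). Advance 4.
Reached end at offset 39 after 12 code points.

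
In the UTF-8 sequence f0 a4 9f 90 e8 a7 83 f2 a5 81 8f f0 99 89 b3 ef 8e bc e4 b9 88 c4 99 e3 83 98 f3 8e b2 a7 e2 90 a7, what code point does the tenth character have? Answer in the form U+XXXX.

U+2427

Offset 0: leading byte 0xF0 = 11110000 → 4-byte char #1 = F0 A4 9F 90.
Offset 4: leading byte 0xE8 = 11101000 → 3-byte char #2 = E8 A7 83.
Offset 7: leading byte 0xF2 = 11110010 → 4-byte char #3 = F2 A5 81 8F.
Offset 11: leading byte 0xF0 = 11110000 → 4-byte char #4 = F0 99 89 B3.
Offset 15: leading byte 0xEF = 11101111 → 3-byte char #5 = EF 8E BC.
Offset 18: leading byte 0xE4 = 11100100 → 3-byte char #6 = E4 B9 88.
Offset 21: leading byte 0xC4 = 11000100 → 2-byte char #7 = C4 99.
Offset 23: leading byte 0xE3 = 11100011 → 3-byte char #8 = E3 83 98.
Offset 26: leading byte 0xF3 = 11110011 → 4-byte char #9 = F3 8E B2 A7.
Offset 30: leading byte 0xE2 = 11100010 → 3-byte char #10 = E2 90 A7.
Leading byte 0xE2 = 11100010 matches 1110xxxx → 3-byte sequence.
Byte 1: 0xE2 = 11100010, payload 0010 (4 bits).
Byte 2: 0x90 = 10010000 (10xxxxxx ✓), payload 010000.
Byte 3: 0xA7 = 10100111 (10xxxxxx ✓), payload 100111.
Concatenate: 0010010000100111 = 0x2427 (16 bits → U+2427).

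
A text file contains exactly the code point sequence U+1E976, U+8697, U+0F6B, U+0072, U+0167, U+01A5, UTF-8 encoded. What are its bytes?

F0 9E A5 B6 E8 9A 97 E0 BD AB 72 C5 A7 C6 A5

U+1E976: 4-byte form → F0 9E A5 B6.
U+8697: 3-byte form → E8 9A 97.
U+0F6B: 3-byte form → E0 BD AB.
U+0072: 1-byte form → 72.
U+0167: 2-byte form → C5 A7.
U+01A5: 2-byte form → C6 A5.
Concatenated (15 bytes): F0 9E A5 B6 E8 9A 97 E0 BD AB 72 C5 A7 C6 A5.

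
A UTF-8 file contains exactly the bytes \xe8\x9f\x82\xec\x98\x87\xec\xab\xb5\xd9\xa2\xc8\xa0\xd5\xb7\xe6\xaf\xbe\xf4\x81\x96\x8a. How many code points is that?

8

Byte at offset 0: 0xE8 = 11101000 → 3-byte char (#1). Advance 3.
Byte at offset 3: 0xEC = 11101100 → 3-byte char (#2). Advance 3.
Byte at offset 6: 0xEC = 11101100 → 3-byte char (#3). Advance 3.
Byte at offset 9: 0xD9 = 11011001 → 2-byte char (#4). Advance 2.
Byte at offset 11: 0xC8 = 11001000 → 2-byte char (#5). Advance 2.
Byte at offset 13: 0xD5 = 11010101 → 2-byte char (#6). Advance 2.
Byte at offset 15: 0xE6 = 11100110 → 3-byte char (#7). Advance 3.
Byte at offset 18: 0xF4 = 11110100 → 4-byte char (#8). Advance 4.
Reached end at offset 22 after 8 code points.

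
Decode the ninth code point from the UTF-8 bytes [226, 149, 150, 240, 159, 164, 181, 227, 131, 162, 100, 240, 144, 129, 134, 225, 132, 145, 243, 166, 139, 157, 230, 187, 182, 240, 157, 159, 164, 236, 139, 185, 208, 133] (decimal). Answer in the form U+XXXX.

U+1D7E4

Offset 0: leading byte 0xE2 = 11100010 → 3-byte char #1 = E2 95 96.
Offset 3: leading byte 0xF0 = 11110000 → 4-byte char #2 = F0 9F A4 B5.
Offset 7: leading byte 0xE3 = 11100011 → 3-byte char #3 = E3 83 A2.
Offset 10: leading byte 0x64 = 01100100 → 1-byte char #4 = 64.
Offset 11: leading byte 0xF0 = 11110000 → 4-byte char #5 = F0 90 81 86.
Offset 15: leading byte 0xE1 = 11100001 → 3-byte char #6 = E1 84 91.
Offset 18: leading byte 0xF3 = 11110011 → 4-byte char #7 = F3 A6 8B 9D.
Offset 22: leading byte 0xE6 = 11100110 → 3-byte char #8 = E6 BB B6.
Offset 25: leading byte 0xF0 = 11110000 → 4-byte char #9 = F0 9D 9F A4.
Leading byte 0xF0 = 11110000 matches 11110xxx → 4-byte sequence.
Byte 1: 0xF0 = 11110000, payload 000 (3 bits).
Byte 2: 0x9D = 10011101 (10xxxxxx ✓), payload 011101.
Byte 3: 0x9F = 10011111 (10xxxxxx ✓), payload 011111.
Byte 4: 0xA4 = 10100100 (10xxxxxx ✓), payload 100100.
Concatenate: 000011101011111100100 = 0x1D7E4 (21 bits → U+1D7E4).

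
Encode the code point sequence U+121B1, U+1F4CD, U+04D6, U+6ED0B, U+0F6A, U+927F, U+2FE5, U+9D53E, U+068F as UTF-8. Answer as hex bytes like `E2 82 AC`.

U+121B1: 4-byte form → F0 92 86 B1.
U+1F4CD: 4-byte form → F0 9F 93 8D.
U+04D6: 2-byte form → D3 96.
U+6ED0B: 4-byte form → F1 AE B4 8B.
U+0F6A: 3-byte form → E0 BD AA.
U+927F: 3-byte form → E9 89 BF.
U+2FE5: 3-byte form → E2 BF A5.
U+9D53E: 4-byte form → F2 9D 94 BE.
U+068F: 2-byte form → DA 8F.
Concatenated (29 bytes): F0 92 86 B1 F0 9F 93 8D D3 96 F1 AE B4 8B E0 BD AA E9 89 BF E2 BF A5 F2 9D 94 BE DA 8F.

F0 92 86 B1 F0 9F 93 8D D3 96 F1 AE B4 8B E0 BD AA E9 89 BF E2 BF A5 F2 9D 94 BE DA 8F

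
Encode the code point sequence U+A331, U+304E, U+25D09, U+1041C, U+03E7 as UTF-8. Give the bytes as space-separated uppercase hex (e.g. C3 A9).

EA 8C B1 E3 81 8E F0 A5 B4 89 F0 90 90 9C CF A7

U+A331: 3-byte form → EA 8C B1.
U+304E: 3-byte form → E3 81 8E.
U+25D09: 4-byte form → F0 A5 B4 89.
U+1041C: 4-byte form → F0 90 90 9C.
U+03E7: 2-byte form → CF A7.
Concatenated (16 bytes): EA 8C B1 E3 81 8E F0 A5 B4 89 F0 90 90 9C CF A7.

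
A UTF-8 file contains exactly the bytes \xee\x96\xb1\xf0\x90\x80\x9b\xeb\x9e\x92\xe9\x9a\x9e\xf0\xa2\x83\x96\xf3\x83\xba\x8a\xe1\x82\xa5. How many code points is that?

7

Byte at offset 0: 0xEE = 11101110 → 3-byte char (#1). Advance 3.
Byte at offset 3: 0xF0 = 11110000 → 4-byte char (#2). Advance 4.
Byte at offset 7: 0xEB = 11101011 → 3-byte char (#3). Advance 3.
Byte at offset 10: 0xE9 = 11101001 → 3-byte char (#4). Advance 3.
Byte at offset 13: 0xF0 = 11110000 → 4-byte char (#5). Advance 4.
Byte at offset 17: 0xF3 = 11110011 → 4-byte char (#6). Advance 4.
Byte at offset 21: 0xE1 = 11100001 → 3-byte char (#7). Advance 3.
Reached end at offset 24 after 7 code points.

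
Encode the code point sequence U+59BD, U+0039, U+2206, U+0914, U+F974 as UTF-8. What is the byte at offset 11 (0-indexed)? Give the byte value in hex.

0xA5

U+59BD → 3-byte form E5 A6 BD at offsets 0–2.
U+0039 → 1-byte form 39 at offsets 3–3.
U+2206 → 3-byte form E2 88 86 at offsets 4–6.
U+0914 → 3-byte form E0 A4 94 at offsets 7–9.
U+F974 → 3-byte form EF A5 B4 at offsets 10–12.
Offset 11 falls in char 5's range; it's byte 2 of EF A5 B4 = 0xA5.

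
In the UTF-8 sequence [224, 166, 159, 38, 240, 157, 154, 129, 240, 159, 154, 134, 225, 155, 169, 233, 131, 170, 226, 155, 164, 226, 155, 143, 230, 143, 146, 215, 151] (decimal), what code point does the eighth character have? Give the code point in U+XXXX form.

Offset 0: leading byte 0xE0 = 11100000 → 3-byte char #1 = E0 A6 9F.
Offset 3: leading byte 0x26 = 00100110 → 1-byte char #2 = 26.
Offset 4: leading byte 0xF0 = 11110000 → 4-byte char #3 = F0 9D 9A 81.
Offset 8: leading byte 0xF0 = 11110000 → 4-byte char #4 = F0 9F 9A 86.
Offset 12: leading byte 0xE1 = 11100001 → 3-byte char #5 = E1 9B A9.
Offset 15: leading byte 0xE9 = 11101001 → 3-byte char #6 = E9 83 AA.
Offset 18: leading byte 0xE2 = 11100010 → 3-byte char #7 = E2 9B A4.
Offset 21: leading byte 0xE2 = 11100010 → 3-byte char #8 = E2 9B 8F.
Leading byte 0xE2 = 11100010 matches 1110xxxx → 3-byte sequence.
Byte 1: 0xE2 = 11100010, payload 0010 (4 bits).
Byte 2: 0x9B = 10011011 (10xxxxxx ✓), payload 011011.
Byte 3: 0x8F = 10001111 (10xxxxxx ✓), payload 001111.
Concatenate: 0010011011001111 = 0x26CF (16 bits → U+26CF).

U+26CF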